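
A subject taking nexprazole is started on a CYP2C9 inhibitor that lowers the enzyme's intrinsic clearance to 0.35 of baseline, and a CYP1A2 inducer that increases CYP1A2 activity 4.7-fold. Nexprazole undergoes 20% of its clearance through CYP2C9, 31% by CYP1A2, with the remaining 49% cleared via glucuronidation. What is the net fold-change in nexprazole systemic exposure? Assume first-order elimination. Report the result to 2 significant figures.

0.50

CYP2C9: 0.2 × 0.35 = 0.07
CYP1A2: 0.31 × 4.7 = 1.457
Other: 0.49 (unchanged)
Relative clearance = 0.07 + 1.457 + 0.49 = 2.017.
Because systemic exposure varies inversely with clearance, the combined effect is 1 / 2.017 = 0.50.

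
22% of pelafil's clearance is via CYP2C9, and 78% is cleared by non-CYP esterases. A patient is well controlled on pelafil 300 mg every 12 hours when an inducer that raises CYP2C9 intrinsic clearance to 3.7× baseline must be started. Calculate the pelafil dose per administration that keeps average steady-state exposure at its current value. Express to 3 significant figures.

478 mg

The CYP2C9 pathway (22% of clearance) rises to 3.7× activity: 0.22 × 3.7 = 0.814.
Non-CYP routes (78%) are unchanged.
New clearance relative to baseline: 0.814 + 0.78 = 1.594.
Exposure is unchanged when dose changes in proportion to clearance. New dose = 300 mg × 1.594 = 478 mg.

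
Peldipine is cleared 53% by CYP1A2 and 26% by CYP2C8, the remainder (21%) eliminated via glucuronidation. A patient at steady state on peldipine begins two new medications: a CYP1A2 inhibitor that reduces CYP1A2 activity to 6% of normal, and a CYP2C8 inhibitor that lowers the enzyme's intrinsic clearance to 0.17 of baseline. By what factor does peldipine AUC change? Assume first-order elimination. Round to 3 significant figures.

3.50

The CYP1A2 pathway (53% of clearance) is reduced to 0.06× activity: 0.53 × 0.06 = 0.0318.
The CYP2C8 pathway (26% of clearance) is reduced to 0.17× activity: 0.26 × 0.17 = 0.0442.
The remaining 21% of clearance is unaffected.
CL_new/CL_old = 0.0318 + 0.0442 + 0.21 = 0.286.
Because AUC varies inversely with clearance, the combined effect is 1 / 0.286 = 3.50.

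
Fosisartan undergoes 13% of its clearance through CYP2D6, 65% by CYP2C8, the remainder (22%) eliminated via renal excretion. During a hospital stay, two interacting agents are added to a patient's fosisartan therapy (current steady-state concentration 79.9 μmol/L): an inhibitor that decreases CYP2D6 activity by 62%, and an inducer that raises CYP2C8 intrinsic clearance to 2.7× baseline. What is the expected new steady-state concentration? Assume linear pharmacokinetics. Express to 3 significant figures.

39.5 μmol/L

The CYP2D6 pathway (13% of clearance) falls to 0.38× activity: 0.13 × 0.38 = 0.0494.
The CYP2C8 pathway (65% of clearance) increases to 2.7× activity: 0.65 × 2.7 = 1.755.
The remaining 22% of clearance is unaffected.
New clearance relative to baseline: 0.0494 + 1.755 + 0.22 = 2.0244.
Steady-state concentration ∝ 1/CL: new value = 79.9 / 2.0244 = 39.5 μmol/L.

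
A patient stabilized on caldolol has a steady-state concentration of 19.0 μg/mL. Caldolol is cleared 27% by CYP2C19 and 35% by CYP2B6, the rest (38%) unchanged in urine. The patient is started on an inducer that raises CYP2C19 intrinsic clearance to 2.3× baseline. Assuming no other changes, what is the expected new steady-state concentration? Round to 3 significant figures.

The CYP2C19 pathway (27% of clearance) rises to 2.3× activity: 0.27 × 2.3 = 0.621.
CYP2B6 (35%) and the residual 38% are unaffected.
New clearance relative to baseline: 0.621 + 0.35 + 0.38 = 1.351.
New steady-state concentration = baseline ÷ relative clearance = 19.0 / 1.351 = 14.1 μg/mL.

14.1 μg/mL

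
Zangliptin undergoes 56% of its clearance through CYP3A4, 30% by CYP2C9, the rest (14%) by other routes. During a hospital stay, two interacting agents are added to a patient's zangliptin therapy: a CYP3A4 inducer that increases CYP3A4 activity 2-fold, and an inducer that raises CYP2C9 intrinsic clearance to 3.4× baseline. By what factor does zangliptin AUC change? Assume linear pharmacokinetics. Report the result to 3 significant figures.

0.439

The CYP3A4 pathway (56% of clearance) increases to 2× activity: 0.56 × 2 = 1.12.
The CYP2C9 pathway (30% of clearance) rises to 3.4× activity: 0.3 × 3.4 = 1.02.
The remaining 14% of clearance is unaffected.
New clearance relative to baseline: 1.12 + 1.02 + 0.14 = 2.28.
AUC ∝ 1/CL: fold-change = 1 / 2.28 = 0.439.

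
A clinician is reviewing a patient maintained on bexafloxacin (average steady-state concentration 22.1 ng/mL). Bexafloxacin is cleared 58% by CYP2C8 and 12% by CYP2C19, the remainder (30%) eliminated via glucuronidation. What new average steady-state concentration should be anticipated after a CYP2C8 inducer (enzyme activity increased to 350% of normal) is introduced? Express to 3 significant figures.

9.02 ng/mL

The CYP2C8 pathway (58% of clearance) rises to 3.5× activity: 0.58 × 3.5 = 2.03.
CYP2C19 (12%) and the residual 30% are unaffected.
Relative clearance = 2.03 + 0.12 + 0.3 = 2.45.
Average steady-state concentration ∝ 1/CL, so new value = 22.1 / 2.45 = 9.02 ng/mL.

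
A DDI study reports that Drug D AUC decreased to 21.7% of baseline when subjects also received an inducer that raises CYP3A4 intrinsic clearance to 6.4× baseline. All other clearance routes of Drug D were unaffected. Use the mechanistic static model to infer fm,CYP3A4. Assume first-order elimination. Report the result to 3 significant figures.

Write x for the fraction cleared via CYP3A4. The observed AUC change means clearance rose to 1/0.217 = 4.608 of baseline.
Only the CYP3A4 route changed, so 4.608 = x·6.4 + (1 − x), giving x = 0.668.

0.668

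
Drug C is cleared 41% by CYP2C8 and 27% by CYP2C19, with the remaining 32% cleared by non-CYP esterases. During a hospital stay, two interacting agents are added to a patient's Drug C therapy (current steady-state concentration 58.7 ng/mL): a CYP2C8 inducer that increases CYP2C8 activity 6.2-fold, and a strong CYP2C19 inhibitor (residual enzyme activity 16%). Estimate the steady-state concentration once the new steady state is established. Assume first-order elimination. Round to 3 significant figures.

The CYP2C8 pathway (41% of clearance) increases to 6.2× activity: 0.41 × 6.2 = 2.542.
The CYP2C19 pathway (27% of clearance) falls to 0.16× activity: 0.27 × 0.16 = 0.0432.
The remaining 32% of clearance is unaffected.
New clearance relative to baseline: 2.542 + 0.0432 + 0.32 = 2.9052.
Steady-state concentration ∝ 1/CL: new value = 58.7 / 2.9052 = 20.2 ng/mL.

20.2 ng/mL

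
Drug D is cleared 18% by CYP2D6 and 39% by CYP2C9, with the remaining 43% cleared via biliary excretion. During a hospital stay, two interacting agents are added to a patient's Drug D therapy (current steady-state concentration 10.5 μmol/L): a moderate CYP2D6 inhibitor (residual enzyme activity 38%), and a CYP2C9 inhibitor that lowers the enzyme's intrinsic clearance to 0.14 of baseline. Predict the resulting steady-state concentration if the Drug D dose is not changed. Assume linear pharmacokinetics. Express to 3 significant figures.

The CYP2D6 pathway (18% of clearance) drops to 0.38× activity: 0.18 × 0.38 = 0.0684.
The CYP2C9 pathway (39% of clearance) drops to 0.14× activity: 0.39 × 0.14 = 0.0546.
The remaining 43% of clearance is unaffected.
New clearance relative to baseline: 0.0684 + 0.0546 + 0.43 = 0.553.
New steady-state concentration = 10.5 / 0.553 = 19.0 μmol/L (concentration scales inversely with clearance).

19.0 μmol/L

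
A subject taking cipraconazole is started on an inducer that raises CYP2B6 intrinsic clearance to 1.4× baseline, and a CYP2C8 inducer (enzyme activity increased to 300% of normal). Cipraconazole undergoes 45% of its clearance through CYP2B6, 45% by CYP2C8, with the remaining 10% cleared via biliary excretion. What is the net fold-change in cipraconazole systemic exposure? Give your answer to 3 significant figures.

The CYP2B6 pathway (45% of clearance) is boosted to 1.4× activity: 0.45 × 1.4 = 0.63.
The CYP2C8 pathway (45% of clearance) increases to 3× activity: 0.45 × 3 = 1.35.
The remaining 10% of clearance is unaffected.
Relative clearance = 0.63 + 1.35 + 0.1 = 2.08.
Systemic exposure ∝ 1/CL: fold-change = 1 / 2.08 = 0.481.

0.481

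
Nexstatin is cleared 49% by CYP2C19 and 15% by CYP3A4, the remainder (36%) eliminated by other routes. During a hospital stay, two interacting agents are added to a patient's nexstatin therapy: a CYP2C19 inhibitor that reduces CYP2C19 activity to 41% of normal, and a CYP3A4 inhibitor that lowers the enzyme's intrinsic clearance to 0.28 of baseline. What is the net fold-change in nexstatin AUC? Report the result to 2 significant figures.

1.7

The CYP2C19 pathway (49% of clearance) falls to 0.41× activity: 0.49 × 0.41 = 0.2009.
The CYP3A4 pathway (15% of clearance) drops to 0.28× activity: 0.15 × 0.28 = 0.042.
The remaining 36% of clearance is unaffected.
CL_new/CL_old = 0.2009 + 0.042 + 0.36 = 0.6029.
Net AUC ratio = 1 / 0.6029 = 1.7.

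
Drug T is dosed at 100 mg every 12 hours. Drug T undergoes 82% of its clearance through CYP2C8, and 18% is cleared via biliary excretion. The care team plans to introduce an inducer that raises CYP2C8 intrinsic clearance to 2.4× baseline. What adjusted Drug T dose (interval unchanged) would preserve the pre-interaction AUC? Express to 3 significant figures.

CYP2C8: 0.82 × 2.4 = 1.968
Other: 0.18 (unchanged)
CL_new/CL_old = 1.968 + 0.18 = 2.148.
Css,avg = (dose rate)/CL, so holding Css fixed requires dose ∝ CL: 100 × 2.148 = 215 mg.

215 mg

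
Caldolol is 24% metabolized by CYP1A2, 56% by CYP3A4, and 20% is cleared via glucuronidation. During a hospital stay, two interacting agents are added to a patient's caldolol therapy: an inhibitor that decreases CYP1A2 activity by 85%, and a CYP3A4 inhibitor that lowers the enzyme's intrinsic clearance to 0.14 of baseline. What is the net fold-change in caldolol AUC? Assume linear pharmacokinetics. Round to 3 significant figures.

The CYP1A2 pathway (24% of clearance) is reduced to 0.15× activity: 0.24 × 0.15 = 0.036.
The CYP3A4 pathway (56% of clearance) drops to 0.14× activity: 0.56 × 0.14 = 0.0784.
Non-CYP routes (20%) are unchanged.
Relative clearance = 0.036 + 0.0784 + 0.2 = 0.3144.
Because AUC varies inversely with clearance, the combined effect is 1 / 0.3144 = 3.18.

3.18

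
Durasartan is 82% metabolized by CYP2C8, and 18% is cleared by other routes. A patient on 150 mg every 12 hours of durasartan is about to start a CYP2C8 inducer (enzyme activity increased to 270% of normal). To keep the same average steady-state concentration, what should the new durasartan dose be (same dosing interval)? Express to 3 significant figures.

359 mg

The CYP2C8 pathway (82% of clearance) rises to 2.7× activity: 0.82 × 2.7 = 2.214.
The remaining 18% of clearance is unaffected.
New clearance relative to baseline: 2.214 + 0.18 = 2.394.
To maintain the same steady-state level, dose must scale with clearance: new dose = 150 × 2.394 = 359 mg.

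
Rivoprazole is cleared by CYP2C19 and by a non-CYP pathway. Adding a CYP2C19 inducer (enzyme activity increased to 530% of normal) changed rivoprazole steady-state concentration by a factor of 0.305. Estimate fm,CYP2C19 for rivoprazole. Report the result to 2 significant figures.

Write x for the fraction cleared via CYP2C19. The observed steady-state concentration change means clearance rose to 1/0.305 = 3.279 of baseline.
Setting x·5.3 + (1 − x) = 3.279 and solving: x = (3.279 − 1)/(5.3 − 1) = 0.53.

0.53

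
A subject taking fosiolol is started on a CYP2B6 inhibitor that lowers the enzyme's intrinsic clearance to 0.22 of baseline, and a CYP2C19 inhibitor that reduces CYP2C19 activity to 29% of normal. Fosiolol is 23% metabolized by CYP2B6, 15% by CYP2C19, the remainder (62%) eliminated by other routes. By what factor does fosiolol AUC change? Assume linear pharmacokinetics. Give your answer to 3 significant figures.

1.40

The CYP2B6 pathway (23% of clearance) drops to 0.22× activity: 0.23 × 0.22 = 0.0506.
The CYP2C19 pathway (15% of clearance) falls to 0.29× activity: 0.15 × 0.29 = 0.0435.
Non-CYP routes (62%) are unchanged.
Relative clearance = 0.0506 + 0.0435 + 0.62 = 0.7141.
AUC ∝ 1/CL: fold-change = 1 / 0.7141 = 1.40.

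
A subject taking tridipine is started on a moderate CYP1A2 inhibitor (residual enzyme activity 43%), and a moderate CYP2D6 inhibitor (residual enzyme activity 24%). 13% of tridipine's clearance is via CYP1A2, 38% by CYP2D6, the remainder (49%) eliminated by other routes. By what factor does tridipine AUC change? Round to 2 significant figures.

1.6

CYP1A2: 0.13 × 0.43 = 0.0559
CYP2D6: 0.38 × 0.24 = 0.0912
Other: 0.49 (unchanged)
New clearance relative to baseline: 0.0559 + 0.0912 + 0.49 = 0.6371.
Net AUC ratio = 1 / 0.6371 = 1.6.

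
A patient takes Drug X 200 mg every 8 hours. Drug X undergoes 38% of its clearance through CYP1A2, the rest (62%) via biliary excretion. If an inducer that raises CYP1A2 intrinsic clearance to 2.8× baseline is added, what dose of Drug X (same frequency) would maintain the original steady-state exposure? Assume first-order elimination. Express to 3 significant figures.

The CYP1A2 pathway (38% of clearance) rises to 2.8× activity: 0.38 × 2.8 = 1.064.
The remaining 62% of clearance is unaffected.
New clearance relative to baseline: 1.064 + 0.62 = 1.684.
Exposure is unchanged when dose changes in proportion to clearance. New dose = 200 mg × 1.684 = 337 mg.

337 mg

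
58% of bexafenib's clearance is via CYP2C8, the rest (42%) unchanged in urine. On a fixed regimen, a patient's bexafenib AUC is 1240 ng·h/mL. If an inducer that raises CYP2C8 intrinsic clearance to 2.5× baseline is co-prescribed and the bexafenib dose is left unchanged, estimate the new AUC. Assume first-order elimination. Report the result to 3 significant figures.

663 ng·h/mL

The CYP2C8 pathway (58% of clearance) is boosted to 2.5× activity: 0.58 × 2.5 = 1.45.
Non-CYP routes (42%) are unchanged.
Relative clearance = 1.45 + 0.42 = 1.87.
AUC ∝ 1/CL, so new value = 1240 / 1.87 = 663 ng·h/mL.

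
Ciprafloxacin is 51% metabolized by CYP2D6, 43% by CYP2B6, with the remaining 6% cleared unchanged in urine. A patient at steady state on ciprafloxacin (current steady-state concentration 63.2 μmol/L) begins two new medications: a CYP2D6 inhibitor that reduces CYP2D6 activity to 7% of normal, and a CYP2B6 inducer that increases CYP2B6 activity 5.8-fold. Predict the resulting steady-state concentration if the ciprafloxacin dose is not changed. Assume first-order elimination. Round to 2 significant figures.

The CYP2D6 pathway (51% of clearance) falls to 0.07× activity: 0.51 × 0.07 = 0.0357.
The CYP2B6 pathway (43% of clearance) is boosted to 5.8× activity: 0.43 × 5.8 = 2.494.
Non-CYP routes (6%) are unchanged.
New clearance relative to baseline: 0.0357 + 2.494 + 0.06 = 2.5897.
Steady-state concentration ∝ 1/CL: new value = 63.2 / 2.5897 = 24 μmol/L.

24 μmol/L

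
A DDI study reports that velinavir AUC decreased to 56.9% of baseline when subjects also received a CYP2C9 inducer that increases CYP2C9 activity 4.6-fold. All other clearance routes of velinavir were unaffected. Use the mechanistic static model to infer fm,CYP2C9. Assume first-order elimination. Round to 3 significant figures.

CL'/CL = 1 / 0.569 = 1.757
4.6·fm + (1 − fm) = 1.757
fm = (1.757 − 1) / (4.6 − 1) = 0.210

0.210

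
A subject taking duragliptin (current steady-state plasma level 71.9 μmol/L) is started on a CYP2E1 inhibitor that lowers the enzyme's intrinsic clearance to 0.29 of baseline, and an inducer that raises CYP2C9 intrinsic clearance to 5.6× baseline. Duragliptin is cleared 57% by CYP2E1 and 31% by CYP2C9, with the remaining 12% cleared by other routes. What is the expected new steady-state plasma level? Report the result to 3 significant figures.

CYP2E1: 0.57 × 0.29 = 0.1653
CYP2C9: 0.31 × 5.6 = 1.736
Other: 0.12 (unchanged)
New clearance relative to baseline: 0.1653 + 1.736 + 0.12 = 2.0213.
Dividing the baseline by the relative clearance: 71.9 / 2.0213 = 35.6 μmol/L.

35.6 μmol/L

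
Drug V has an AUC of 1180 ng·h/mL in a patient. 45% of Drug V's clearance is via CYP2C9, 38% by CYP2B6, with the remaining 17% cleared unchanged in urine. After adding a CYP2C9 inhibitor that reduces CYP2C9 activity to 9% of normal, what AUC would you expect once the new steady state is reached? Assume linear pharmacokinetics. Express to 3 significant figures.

2.00 × 10³ ng·h/mL

CYP2C9: 0.45 × 0.09 = 0.0405
CYP2B6: 0.38 (unchanged)
Other: 0.17 (unchanged)
CL_new/CL_old = 0.0405 + 0.38 + 0.17 = 0.5905.
New AUC = baseline ÷ relative clearance = 1180 / 0.5905 = 2.00 × 10³ ng·h/mL.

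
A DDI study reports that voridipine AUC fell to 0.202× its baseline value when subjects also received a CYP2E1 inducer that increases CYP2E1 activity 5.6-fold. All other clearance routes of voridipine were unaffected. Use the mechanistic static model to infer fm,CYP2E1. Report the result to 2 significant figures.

CL'/CL = 1 / 0.202 = 4.95
5.6·fm + (1 − fm) = 4.95
fm = (4.95 − 1) / (5.6 − 1) = 0.86

0.86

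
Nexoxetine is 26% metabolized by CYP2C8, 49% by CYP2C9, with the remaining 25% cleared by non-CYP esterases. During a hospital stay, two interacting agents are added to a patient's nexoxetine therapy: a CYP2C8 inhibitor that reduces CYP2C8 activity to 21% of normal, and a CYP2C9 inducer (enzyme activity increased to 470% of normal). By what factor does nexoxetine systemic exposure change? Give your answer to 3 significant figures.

0.383

The CYP2C8 pathway (26% of clearance) drops to 0.21× activity: 0.26 × 0.21 = 0.0546.
The CYP2C9 pathway (49% of clearance) increases to 4.7× activity: 0.49 × 4.7 = 2.303.
The remaining 25% of clearance is unaffected.
Relative clearance = 0.0546 + 2.303 + 0.25 = 2.6076.
Because systemic exposure varies inversely with clearance, the combined effect is 1 / 2.6076 = 0.383.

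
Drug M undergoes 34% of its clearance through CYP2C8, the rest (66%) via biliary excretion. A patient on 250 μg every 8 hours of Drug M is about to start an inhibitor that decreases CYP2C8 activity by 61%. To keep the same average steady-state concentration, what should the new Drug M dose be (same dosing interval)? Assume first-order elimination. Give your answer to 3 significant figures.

The CYP2C8 pathway (34% of clearance) falls to 0.39× activity: 0.34 × 0.39 = 0.1326.
Non-CYP routes (66%) are unchanged.
CL_new/CL_old = 0.1326 + 0.66 = 0.7926.
Exposure is unchanged when dose changes in proportion to clearance. New dose = 250 μg × 0.7926 = 198 μg.

198 μg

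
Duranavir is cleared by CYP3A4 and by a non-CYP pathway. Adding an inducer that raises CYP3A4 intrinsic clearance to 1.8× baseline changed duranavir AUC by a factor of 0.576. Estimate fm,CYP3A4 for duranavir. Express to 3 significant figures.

CL'/CL = 1 / 0.576 = 1.736
1.8·fm + (1 − fm) = 1.736
fm = (1.736 − 1) / (1.8 − 1) = 0.920

0.920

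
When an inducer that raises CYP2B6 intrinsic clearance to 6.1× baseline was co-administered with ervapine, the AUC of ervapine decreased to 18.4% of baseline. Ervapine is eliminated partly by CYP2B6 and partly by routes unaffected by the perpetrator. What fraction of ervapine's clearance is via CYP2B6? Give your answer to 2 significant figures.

0.87

Write x for the fraction cleared via CYP2B6. The observed AUC change means clearance rose to 1/0.184 = 5.435 of baseline.
Only the CYP2B6 route changed, so 5.435 = x·6.1 + (1 − x), giving x = 0.87.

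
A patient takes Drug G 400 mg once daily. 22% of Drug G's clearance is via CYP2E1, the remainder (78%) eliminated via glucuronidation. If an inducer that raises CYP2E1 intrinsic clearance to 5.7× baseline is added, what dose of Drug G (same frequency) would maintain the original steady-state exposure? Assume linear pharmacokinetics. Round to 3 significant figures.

814 mg

The CYP2E1 pathway (22% of clearance) rises to 5.7× activity: 0.22 × 5.7 = 1.254.
The remaining 78% of clearance is unaffected.
CL_new/CL_old = 1.254 + 0.78 = 2.034.
Exposure is unchanged when dose changes in proportion to clearance. New dose = 400 mg × 2.034 = 814 mg.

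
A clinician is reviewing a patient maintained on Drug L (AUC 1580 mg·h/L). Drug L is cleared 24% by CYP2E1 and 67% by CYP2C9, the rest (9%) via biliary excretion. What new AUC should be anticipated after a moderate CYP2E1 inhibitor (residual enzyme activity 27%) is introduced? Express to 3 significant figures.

CYP2E1: 0.24 × 0.27 = 0.0648
CYP2C9: 0.67 (unchanged)
Other: 0.09 (unchanged)
Relative clearance = 0.0648 + 0.67 + 0.09 = 0.8248.
New AUC = baseline ÷ relative clearance = 1580 / 0.8248 = 1.92 × 10³ mg·h/L.

1.92 × 10³ mg·h/L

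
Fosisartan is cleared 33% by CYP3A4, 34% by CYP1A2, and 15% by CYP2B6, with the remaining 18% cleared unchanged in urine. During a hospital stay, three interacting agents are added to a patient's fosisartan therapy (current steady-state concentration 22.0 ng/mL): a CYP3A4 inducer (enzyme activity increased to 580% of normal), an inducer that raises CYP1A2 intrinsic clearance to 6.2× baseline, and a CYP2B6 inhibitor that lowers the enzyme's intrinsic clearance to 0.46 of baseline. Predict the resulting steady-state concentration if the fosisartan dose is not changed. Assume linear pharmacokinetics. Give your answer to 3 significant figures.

5.15 ng/mL

CYP3A4: 0.33 × 5.8 = 1.914
CYP1A2: 0.34 × 6.2 = 2.108
CYP2B6: 0.15 × 0.46 = 0.069
Other: 0.18 (unchanged)
CL_new/CL_old = 1.914 + 2.108 + 0.069 + 0.18 = 4.271.
New steady-state concentration = 22.0 / 4.271 = 5.15 ng/mL (concentration scales inversely with clearance).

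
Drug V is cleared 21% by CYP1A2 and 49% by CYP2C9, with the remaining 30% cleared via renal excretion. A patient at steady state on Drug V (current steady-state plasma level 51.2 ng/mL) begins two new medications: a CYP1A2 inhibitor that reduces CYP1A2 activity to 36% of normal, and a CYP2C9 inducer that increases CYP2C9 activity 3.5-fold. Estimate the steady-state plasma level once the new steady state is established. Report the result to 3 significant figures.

24.5 ng/mL

CYP1A2: 0.21 × 0.36 = 0.0756
CYP2C9: 0.49 × 3.5 = 1.715
Other: 0.3 (unchanged)
Relative clearance = 0.0756 + 1.715 + 0.3 = 2.0906.
Steady-state plasma level ∝ 1/CL: new value = 51.2 / 2.0906 = 24.5 ng/mL.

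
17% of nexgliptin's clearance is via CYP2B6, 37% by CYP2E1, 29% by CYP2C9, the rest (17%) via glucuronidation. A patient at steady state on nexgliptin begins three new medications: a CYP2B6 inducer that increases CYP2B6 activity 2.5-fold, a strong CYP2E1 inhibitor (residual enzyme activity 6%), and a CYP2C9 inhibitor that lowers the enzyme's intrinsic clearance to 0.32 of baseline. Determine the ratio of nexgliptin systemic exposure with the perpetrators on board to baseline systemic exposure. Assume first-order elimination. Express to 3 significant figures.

1.41

The CYP2B6 pathway (17% of clearance) rises to 2.5× activity: 0.17 × 2.5 = 0.425.
The CYP2E1 pathway (37% of clearance) is reduced to 0.06× activity: 0.37 × 0.06 = 0.0222.
The CYP2C9 pathway (29% of clearance) falls to 0.32× activity: 0.29 × 0.32 = 0.0928.
Non-CYP routes (17%) are unchanged.
New clearance relative to baseline: 0.425 + 0.0222 + 0.0928 + 0.17 = 0.71.
Net systemic exposure ratio = 1 / 0.71 = 1.41.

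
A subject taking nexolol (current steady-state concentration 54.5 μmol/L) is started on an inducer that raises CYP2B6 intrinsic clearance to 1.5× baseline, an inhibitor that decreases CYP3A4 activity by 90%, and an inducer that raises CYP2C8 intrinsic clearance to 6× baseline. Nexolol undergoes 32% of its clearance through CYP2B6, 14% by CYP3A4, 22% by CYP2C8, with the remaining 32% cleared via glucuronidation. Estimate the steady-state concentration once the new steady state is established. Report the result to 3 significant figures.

The CYP2B6 pathway (32% of clearance) is boosted to 1.5× activity: 0.32 × 1.5 = 0.48.
The CYP3A4 pathway (14% of clearance) is reduced to 0.1× activity: 0.14 × 0.1 = 0.014.
The CYP2C8 pathway (22% of clearance) increases to 6× activity: 0.22 × 6 = 1.32.
The remaining 32% of clearance is unaffected.
CL_new/CL_old = 0.48 + 0.014 + 1.32 + 0.32 = 2.134.
New steady-state concentration = 54.5 / 2.134 = 25.5 μmol/L (concentration scales inversely with clearance).

25.5 μmol/L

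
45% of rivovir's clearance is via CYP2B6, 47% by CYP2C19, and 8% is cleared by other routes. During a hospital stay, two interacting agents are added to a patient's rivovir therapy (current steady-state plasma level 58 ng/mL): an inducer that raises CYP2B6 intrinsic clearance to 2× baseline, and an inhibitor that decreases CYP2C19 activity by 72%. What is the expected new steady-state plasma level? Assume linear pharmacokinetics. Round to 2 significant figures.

The CYP2B6 pathway (45% of clearance) is boosted to 2× activity: 0.45 × 2 = 0.9.
The CYP2C19 pathway (47% of clearance) falls to 0.28× activity: 0.47 × 0.28 = 0.1316.
Non-CYP routes (8%) are unchanged.
New clearance relative to baseline: 0.9 + 0.1316 + 0.08 = 1.1116.
New steady-state plasma level = 58 / 1.1116 = 52 ng/mL (concentration scales inversely with clearance).

52 ng/mL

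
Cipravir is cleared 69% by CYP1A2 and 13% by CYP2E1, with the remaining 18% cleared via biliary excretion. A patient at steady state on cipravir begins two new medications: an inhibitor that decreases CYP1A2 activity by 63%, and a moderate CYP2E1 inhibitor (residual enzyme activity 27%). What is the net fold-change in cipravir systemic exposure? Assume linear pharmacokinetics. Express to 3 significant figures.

2.13

The CYP1A2 pathway (69% of clearance) drops to 0.37× activity: 0.69 × 0.37 = 0.2553.
The CYP2E1 pathway (13% of clearance) falls to 0.27× activity: 0.13 × 0.27 = 0.0351.
The remaining 18% of clearance is unaffected.
CL_new/CL_old = 0.2553 + 0.0351 + 0.18 = 0.4704.
Systemic exposure ∝ 1/CL: fold-change = 1 / 0.4704 = 2.13.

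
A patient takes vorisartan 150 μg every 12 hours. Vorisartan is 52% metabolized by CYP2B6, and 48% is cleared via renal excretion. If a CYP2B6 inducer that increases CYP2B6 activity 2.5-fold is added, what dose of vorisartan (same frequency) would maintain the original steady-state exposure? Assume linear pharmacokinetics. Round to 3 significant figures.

CYP2B6: 0.52 × 2.5 = 1.3
Other: 0.48 (unchanged)
New clearance relative to baseline: 1.3 + 0.48 = 1.78.
Css,avg = (dose rate)/CL, so holding Css fixed requires dose ∝ CL: 150 × 1.78 = 267 μg.

267 μg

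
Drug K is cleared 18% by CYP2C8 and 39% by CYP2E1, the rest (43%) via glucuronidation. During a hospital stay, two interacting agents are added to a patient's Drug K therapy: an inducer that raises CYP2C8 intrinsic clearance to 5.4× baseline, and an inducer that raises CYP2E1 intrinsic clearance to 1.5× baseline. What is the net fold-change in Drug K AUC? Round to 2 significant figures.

CYP2C8: 0.18 × 5.4 = 0.972
CYP2E1: 0.39 × 1.5 = 0.585
Other: 0.43 (unchanged)
New clearance relative to baseline: 0.972 + 0.585 + 0.43 = 1.987.
AUC ∝ 1/CL: fold-change = 1 / 1.987 = 0.50.

0.50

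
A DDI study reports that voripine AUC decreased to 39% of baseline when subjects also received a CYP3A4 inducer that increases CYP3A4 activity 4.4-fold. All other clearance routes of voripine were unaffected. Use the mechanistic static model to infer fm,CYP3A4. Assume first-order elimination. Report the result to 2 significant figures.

0.46

Write x for the fraction cleared via CYP3A4. The observed AUC change means clearance rose to 1/0.390 = 2.564 of baseline.
Only the CYP3A4 route changed, so 2.564 = x·4.4 + (1 − x), giving x = 0.46.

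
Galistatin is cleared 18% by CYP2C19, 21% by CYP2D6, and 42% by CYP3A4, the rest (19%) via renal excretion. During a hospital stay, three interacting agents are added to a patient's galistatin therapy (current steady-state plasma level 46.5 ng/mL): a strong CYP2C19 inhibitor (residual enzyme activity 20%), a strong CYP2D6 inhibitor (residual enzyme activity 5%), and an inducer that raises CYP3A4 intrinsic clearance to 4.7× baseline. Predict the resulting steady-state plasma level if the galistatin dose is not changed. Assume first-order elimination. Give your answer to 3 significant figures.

CYP2C19: 0.18 × 0.2 = 0.036
CYP2D6: 0.21 × 0.05 = 0.0105
CYP3A4: 0.42 × 4.7 = 1.974
Other: 0.19 (unchanged)
CL_new/CL_old = 0.036 + 0.0105 + 1.974 + 0.19 = 2.2105.
Dividing the baseline by the relative clearance: 46.5 / 2.2105 = 21.0 ng/mL.

21.0 ng/mL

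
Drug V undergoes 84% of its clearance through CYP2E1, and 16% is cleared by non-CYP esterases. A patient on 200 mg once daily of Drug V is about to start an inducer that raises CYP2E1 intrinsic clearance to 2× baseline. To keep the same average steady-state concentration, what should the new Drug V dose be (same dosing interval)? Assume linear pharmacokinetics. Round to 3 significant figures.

368 mg

The CYP2E1 pathway (84% of clearance) rises to 2× activity: 0.84 × 2 = 1.68.
The remaining 16% of clearance is unaffected.
Relative clearance = 1.68 + 0.16 = 1.84.
Exposure is unchanged when dose changes in proportion to clearance. New dose = 200 mg × 1.84 = 368 mg.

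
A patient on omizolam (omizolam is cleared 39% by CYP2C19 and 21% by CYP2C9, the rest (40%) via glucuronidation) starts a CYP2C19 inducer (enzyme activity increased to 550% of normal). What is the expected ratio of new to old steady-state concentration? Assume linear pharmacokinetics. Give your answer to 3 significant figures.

CYP2C19: 0.39 × 5.5 = 2.145
CYP2C9: 0.21 (unchanged)
Other: 0.4 (unchanged)
New clearance relative to baseline: 2.145 + 0.21 + 0.4 = 2.755.
Since steady-state concentration ∝ 1/CL, the ratio is 1 / 2.755 = 0.363.

0.363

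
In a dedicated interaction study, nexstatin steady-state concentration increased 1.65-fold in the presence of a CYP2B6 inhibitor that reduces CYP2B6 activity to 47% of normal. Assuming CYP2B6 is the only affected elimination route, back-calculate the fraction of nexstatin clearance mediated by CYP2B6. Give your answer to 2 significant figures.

CL'/CL = 1 / 1.65 = 0.6061
0.47·fm + (1 − fm) = 0.6061
fm = (0.6061 − 1) / (0.47 − 1) = 0.74

0.74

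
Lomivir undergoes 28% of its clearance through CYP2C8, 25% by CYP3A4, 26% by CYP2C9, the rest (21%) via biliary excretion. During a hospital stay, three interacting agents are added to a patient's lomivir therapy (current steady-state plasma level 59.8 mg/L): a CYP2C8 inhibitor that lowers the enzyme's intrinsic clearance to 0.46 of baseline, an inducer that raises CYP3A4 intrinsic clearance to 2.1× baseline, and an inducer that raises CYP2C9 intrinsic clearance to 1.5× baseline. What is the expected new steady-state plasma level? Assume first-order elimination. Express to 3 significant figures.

47.7 mg/L

The CYP2C8 pathway (28% of clearance) drops to 0.46× activity: 0.28 × 0.46 = 0.1288.
The CYP3A4 pathway (25% of clearance) increases to 2.1× activity: 0.25 × 2.1 = 0.525.
The CYP2C9 pathway (26% of clearance) is boosted to 1.5× activity: 0.26 × 1.5 = 0.39.
The remaining 21% of clearance is unaffected.
New clearance relative to baseline: 0.1288 + 0.525 + 0.39 + 0.21 = 1.2538.
New steady-state plasma level = 59.8 / 1.2538 = 47.7 mg/L (concentration scales inversely with clearance).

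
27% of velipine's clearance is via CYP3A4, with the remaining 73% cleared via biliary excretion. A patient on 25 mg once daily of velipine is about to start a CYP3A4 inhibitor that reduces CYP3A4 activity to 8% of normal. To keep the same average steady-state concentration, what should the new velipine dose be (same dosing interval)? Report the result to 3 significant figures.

The CYP3A4 pathway (27% of clearance) is reduced to 0.08× activity: 0.27 × 0.08 = 0.0216.
Non-CYP routes (73%) are unchanged.
Relative clearance = 0.0216 + 0.73 = 0.7516.
Css,avg = (dose rate)/CL, so holding Css fixed requires dose ∝ CL: 25 × 0.7516 = 18.8 mg.

18.8 mg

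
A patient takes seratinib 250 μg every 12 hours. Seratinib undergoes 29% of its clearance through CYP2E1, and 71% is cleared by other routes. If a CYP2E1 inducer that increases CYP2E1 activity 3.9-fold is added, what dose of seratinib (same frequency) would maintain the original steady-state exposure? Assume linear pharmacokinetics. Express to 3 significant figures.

460 μg

The CYP2E1 pathway (29% of clearance) rises to 3.9× activity: 0.29 × 3.9 = 1.131.
Non-CYP routes (71%) are unchanged.
New clearance relative to baseline: 1.131 + 0.71 = 1.841.
Css,avg = (dose rate)/CL, so holding Css fixed requires dose ∝ CL: 250 × 1.841 = 460 μg.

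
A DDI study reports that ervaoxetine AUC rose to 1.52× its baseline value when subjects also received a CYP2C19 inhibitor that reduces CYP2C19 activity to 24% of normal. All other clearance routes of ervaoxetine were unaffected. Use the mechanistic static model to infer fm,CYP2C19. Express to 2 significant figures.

0.45

CL'/CL = 1 / 1.52 = 0.6579
0.24·fm + (1 − fm) = 0.6579
fm = (0.6579 − 1) / (0.24 − 1) = 0.45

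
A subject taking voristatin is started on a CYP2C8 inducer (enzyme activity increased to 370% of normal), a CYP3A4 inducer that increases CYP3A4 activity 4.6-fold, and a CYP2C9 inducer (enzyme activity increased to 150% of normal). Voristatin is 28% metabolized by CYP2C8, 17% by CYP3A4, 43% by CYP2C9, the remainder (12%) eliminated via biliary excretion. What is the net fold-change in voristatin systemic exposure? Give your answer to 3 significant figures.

CYP2C8: 0.28 × 3.7 = 1.036
CYP3A4: 0.17 × 4.6 = 0.782
CYP2C9: 0.43 × 1.5 = 0.645
Other: 0.12 (unchanged)
New clearance relative to baseline: 1.036 + 0.782 + 0.645 + 0.12 = 2.583.
Systemic exposure ∝ 1/CL: fold-change = 1 / 2.583 = 0.387.

0.387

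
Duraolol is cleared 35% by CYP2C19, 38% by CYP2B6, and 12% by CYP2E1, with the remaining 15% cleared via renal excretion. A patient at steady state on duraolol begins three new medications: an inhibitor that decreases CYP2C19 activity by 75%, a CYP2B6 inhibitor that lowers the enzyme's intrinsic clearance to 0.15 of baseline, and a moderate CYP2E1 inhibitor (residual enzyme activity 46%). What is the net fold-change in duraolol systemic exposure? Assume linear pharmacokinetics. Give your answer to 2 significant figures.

The CYP2C19 pathway (35% of clearance) drops to 0.25× activity: 0.35 × 0.25 = 0.0875.
The CYP2B6 pathway (38% of clearance) drops to 0.15× activity: 0.38 × 0.15 = 0.057.
The CYP2E1 pathway (12% of clearance) falls to 0.46× activity: 0.12 × 0.46 = 0.0552.
Non-CYP routes (15%) are unchanged.
Relative clearance = 0.0875 + 0.057 + 0.0552 + 0.15 = 0.3497.
Systemic exposure ∝ 1/CL: fold-change = 1 / 0.3497 = 2.9.

2.9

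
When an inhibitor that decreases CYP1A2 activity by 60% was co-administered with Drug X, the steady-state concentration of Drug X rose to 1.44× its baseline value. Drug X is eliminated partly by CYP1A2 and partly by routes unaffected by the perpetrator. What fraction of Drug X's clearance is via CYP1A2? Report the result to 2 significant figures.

Let fm be the CYP1A2 fraction. New clearance relative to baseline = fm × 0.4 + (1 − fm).
Steady-state concentration ratio = 1 / (new CL fraction), so new CL fraction = 1 / 1.44 = 0.6944.
fm × 0.4 + 1 − fm = 0.6944  ⇒  fm × (0.4 − 1) = −0.3056  ⇒  fm = 0.51.

0.51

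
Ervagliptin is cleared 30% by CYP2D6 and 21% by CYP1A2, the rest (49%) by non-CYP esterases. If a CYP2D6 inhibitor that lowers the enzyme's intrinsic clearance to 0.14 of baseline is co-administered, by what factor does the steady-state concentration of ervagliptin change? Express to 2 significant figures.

The CYP2D6 pathway (30% of clearance) falls to 0.14× activity: 0.3 × 0.14 = 0.042.
CYP1A2 (21%) and the residual 49% are unaffected.
New clearance relative to baseline: 0.042 + 0.21 + 0.49 = 0.742.
Steady-state concentration is inversely proportional to clearance, so the fold-change is 1 / 0.742 = 1.3.

1.3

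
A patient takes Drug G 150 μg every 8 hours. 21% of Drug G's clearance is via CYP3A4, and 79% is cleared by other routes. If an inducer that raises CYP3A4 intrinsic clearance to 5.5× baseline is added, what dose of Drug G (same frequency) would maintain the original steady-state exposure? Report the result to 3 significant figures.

292 μg

The CYP3A4 pathway (21% of clearance) rises to 5.5× activity: 0.21 × 5.5 = 1.155.
The remaining 79% of clearance is unaffected.
CL_new/CL_old = 1.155 + 0.79 = 1.945.
To maintain the same steady-state level, dose must scale with clearance: new dose = 150 × 1.945 = 292 μg.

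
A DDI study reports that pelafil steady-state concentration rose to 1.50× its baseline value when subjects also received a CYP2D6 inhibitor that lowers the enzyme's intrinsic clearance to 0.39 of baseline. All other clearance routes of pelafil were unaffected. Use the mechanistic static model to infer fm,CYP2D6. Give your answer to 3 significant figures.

Write x for the fraction cleared via CYP2D6. The observed steady-state concentration change means clearance fell to 1/1.50 = 0.6667 of baseline.
Only the CYP2D6 route changed, so 0.6667 = x·0.39 + (1 − x), giving x = 0.546.

0.546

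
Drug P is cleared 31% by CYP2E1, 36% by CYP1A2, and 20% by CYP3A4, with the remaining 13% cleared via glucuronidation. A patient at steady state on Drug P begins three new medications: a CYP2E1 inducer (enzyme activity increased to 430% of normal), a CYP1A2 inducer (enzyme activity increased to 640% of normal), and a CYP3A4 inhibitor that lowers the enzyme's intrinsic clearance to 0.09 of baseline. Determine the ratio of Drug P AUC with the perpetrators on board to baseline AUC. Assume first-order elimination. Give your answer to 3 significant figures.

0.264

The CYP2E1 pathway (31% of clearance) rises to 4.3× activity: 0.31 × 4.3 = 1.333.
The CYP1A2 pathway (36% of clearance) rises to 6.4× activity: 0.36 × 6.4 = 2.304.
The CYP3A4 pathway (20% of clearance) drops to 0.09× activity: 0.2 × 0.09 = 0.018.
The remaining 13% of clearance is unaffected.
New clearance relative to baseline: 1.333 + 2.304 + 0.018 + 0.13 = 3.785.
AUC ∝ 1/CL: fold-change = 1 / 3.785 = 0.264.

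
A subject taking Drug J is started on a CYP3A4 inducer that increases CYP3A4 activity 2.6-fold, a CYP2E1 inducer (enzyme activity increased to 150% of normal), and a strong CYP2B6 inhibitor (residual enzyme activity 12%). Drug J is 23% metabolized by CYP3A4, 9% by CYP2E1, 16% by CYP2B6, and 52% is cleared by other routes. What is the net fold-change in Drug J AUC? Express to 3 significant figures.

0.786

The CYP3A4 pathway (23% of clearance) is boosted to 2.6× activity: 0.23 × 2.6 = 0.598.
The CYP2E1 pathway (9% of clearance) increases to 1.5× activity: 0.09 × 1.5 = 0.135.
The CYP2B6 pathway (16% of clearance) falls to 0.12× activity: 0.16 × 0.12 = 0.0192.
The remaining 52% of clearance is unaffected.
Relative clearance = 0.598 + 0.135 + 0.0192 + 0.52 = 1.2722.
Net AUC ratio = 1 / 1.2722 = 0.786.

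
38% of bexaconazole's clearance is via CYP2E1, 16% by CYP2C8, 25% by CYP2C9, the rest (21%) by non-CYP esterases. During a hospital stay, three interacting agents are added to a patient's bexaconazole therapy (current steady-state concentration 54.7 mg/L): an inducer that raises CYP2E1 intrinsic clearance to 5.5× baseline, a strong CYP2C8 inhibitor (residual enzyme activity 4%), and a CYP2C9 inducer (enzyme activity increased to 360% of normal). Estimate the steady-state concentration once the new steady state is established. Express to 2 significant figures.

17 mg/L

CYP2E1: 0.38 × 5.5 = 2.09
CYP2C8: 0.16 × 0.04 = 0.0064
CYP2C9: 0.25 × 3.6 = 0.9
Other: 0.21 (unchanged)
New clearance relative to baseline: 2.09 + 0.0064 + 0.9 + 0.21 = 3.2064.
Dividing the baseline by the relative clearance: 54.7 / 3.2064 = 17 mg/L.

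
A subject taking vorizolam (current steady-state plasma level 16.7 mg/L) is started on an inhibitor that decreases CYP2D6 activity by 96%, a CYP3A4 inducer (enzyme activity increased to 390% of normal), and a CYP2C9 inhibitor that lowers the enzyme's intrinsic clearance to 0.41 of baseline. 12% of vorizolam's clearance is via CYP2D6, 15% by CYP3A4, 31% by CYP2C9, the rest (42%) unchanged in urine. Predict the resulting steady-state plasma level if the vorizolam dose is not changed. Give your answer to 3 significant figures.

14.7 mg/L

CYP2D6: 0.12 × 0.04 = 0.0048
CYP3A4: 0.15 × 3.9 = 0.585
CYP2C9: 0.31 × 0.41 = 0.1271
Other: 0.42 (unchanged)
CL_new/CL_old = 0.0048 + 0.585 + 0.1271 + 0.42 = 1.1369.
New steady-state plasma level = 16.7 / 1.1369 = 14.7 mg/L (concentration scales inversely with clearance).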